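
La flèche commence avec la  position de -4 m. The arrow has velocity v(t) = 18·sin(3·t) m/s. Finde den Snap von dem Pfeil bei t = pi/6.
Wir müssen unsere Gleichung für die Geschwindigkeit v(t) = 18·sin(3·t) 3-mal ableiten. Durch Ableiten von der Geschwindigkeit erhalten wir die Beschleunigung: a(t) = 54·cos(3·t). Mit d/dt von a(t) finden wir j(t) = -162·sin(3·t). Die Ableitung von dem Ruck ergibt den Snap: s(t) = -486·cos(3·t). Wir haben den Snap s(t) = -486·cos(3·t). Durch Einsetzen von t = pi/6: s(pi/6) = 0.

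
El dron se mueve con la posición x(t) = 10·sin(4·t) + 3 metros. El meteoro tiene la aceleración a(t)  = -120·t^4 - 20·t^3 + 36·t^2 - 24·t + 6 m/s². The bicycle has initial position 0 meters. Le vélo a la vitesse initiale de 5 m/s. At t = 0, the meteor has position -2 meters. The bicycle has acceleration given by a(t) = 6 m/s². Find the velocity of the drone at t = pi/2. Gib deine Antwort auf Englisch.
We must differentiate our position equation x(t) = 10·sin(4·t) + 3 1 time. Taking d/dt of x(t), we find v(t) = 40·cos(4·t). We have velocity v(t) = 40·cos(4·t). Substituting t = pi/2: v(pi/2) = 40.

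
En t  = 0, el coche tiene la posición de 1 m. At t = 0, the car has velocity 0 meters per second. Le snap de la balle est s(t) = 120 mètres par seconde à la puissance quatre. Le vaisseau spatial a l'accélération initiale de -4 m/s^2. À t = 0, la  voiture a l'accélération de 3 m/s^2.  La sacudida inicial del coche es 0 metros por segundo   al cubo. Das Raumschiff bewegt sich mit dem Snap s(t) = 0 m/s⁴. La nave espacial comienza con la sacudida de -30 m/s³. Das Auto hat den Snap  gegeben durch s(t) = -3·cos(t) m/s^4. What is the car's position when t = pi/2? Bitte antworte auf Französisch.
Nous devons trouver l'intégrale de notre équation du snap s(t) = -3·cos(t) 4 fois. En intégrant le snap et en utilisant la condition initiale j(0) = 0, nous obtenons j(t) = -3·sin(t). En intégrant le jerk et en utilisant la condition initiale a(0) = 3, nous obtenons a(t) = 3·cos(t). La primitive de l'accélération est la vitesse. En utilisant v(0) = 0, nous obtenons v(t) = 3·sin(t). L'intégrale de la vitesse, avec x(0) = 1, donne la position: x(t) = 4 - 3·cos(t). Nous avons la position x(t) = 4 - 3·cos(t). En substituant t = pi/2: x(pi/2) = 4.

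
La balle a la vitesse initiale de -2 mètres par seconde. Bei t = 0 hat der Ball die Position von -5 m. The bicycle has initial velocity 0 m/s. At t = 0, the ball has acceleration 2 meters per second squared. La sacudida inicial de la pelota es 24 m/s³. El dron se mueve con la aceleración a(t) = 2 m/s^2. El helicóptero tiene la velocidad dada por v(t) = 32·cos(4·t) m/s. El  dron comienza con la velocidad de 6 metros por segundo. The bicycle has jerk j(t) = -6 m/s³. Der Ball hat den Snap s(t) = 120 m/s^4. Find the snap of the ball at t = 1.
We have snap s(t) = 120. Substituting t = 1: s(1) = 120.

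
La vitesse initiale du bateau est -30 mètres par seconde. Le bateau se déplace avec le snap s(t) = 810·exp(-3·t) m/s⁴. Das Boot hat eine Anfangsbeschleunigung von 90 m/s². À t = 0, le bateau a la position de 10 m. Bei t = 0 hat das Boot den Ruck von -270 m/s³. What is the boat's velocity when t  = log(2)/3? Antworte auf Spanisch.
Debemos encontrar la integral de nuestra ecuación del snap s(t) = 810·exp(-3·t) 3 veces. La integral del snap es la sacudida. Usando j(0) = -270, obtenemos j(t) = -270·exp(-3·t). La antiderivada de la sacudida es la aceleración. Usando a(0) = 90, obtenemos a(t) = 90·exp(-3·t). Integrando la aceleración y usando la condición inicial v(0) = -30, obtenemos v(t) = -30·exp(-3·t). Usando v(t) = -30·exp(-3·t) y sustituyendo t = log(2)/3, encontramos v = -15.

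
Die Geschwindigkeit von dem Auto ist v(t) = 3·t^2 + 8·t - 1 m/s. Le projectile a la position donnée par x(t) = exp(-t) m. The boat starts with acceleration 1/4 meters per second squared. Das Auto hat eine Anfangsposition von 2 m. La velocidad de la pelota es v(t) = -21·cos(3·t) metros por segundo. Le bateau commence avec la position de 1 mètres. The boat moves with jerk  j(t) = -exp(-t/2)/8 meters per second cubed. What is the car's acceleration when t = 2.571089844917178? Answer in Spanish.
Para resolver esto, necesitamos tomar 1 derivada de nuestra ecuación de la velocidad v(t) = 3·t^2 + 8·t - 1. Tomando d/dt de v(t), encontramos a(t) = 6·t + 8. De la ecuación de la aceleración a(t) = 6·t + 8, sustituimos t = 2.571089844917178 para obtener a = 23.4265390695031.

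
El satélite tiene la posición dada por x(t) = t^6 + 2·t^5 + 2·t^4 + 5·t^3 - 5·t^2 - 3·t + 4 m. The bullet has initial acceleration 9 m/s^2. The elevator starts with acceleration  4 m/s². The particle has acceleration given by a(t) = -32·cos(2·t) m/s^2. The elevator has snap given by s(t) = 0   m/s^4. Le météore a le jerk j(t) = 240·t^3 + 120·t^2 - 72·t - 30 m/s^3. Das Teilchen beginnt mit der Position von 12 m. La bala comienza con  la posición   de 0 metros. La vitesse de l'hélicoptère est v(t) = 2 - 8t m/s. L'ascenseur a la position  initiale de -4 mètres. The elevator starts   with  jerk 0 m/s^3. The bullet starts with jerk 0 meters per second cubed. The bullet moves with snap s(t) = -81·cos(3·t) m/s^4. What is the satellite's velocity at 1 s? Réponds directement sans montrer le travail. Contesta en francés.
La vitesse à t = 1 est v = 26.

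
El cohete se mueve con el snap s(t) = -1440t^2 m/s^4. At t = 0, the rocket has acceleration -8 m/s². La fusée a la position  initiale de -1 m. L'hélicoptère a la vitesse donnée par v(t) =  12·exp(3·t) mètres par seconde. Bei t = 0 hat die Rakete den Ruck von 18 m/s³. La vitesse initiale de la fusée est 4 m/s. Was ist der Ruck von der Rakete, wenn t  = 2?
Um dies zu lösen, müssen wir 1 Integral unserer Gleichung für den Snap s(t) = -1440·t^2 finden. Das Integral von dem Snap, mit j(0) = 18, ergibt den Ruck: j(t) = 18 - 480·t^3. Mit j(t) = 18 - 480·t^3 und Einsetzen von t = 2, finden wir j = -3822.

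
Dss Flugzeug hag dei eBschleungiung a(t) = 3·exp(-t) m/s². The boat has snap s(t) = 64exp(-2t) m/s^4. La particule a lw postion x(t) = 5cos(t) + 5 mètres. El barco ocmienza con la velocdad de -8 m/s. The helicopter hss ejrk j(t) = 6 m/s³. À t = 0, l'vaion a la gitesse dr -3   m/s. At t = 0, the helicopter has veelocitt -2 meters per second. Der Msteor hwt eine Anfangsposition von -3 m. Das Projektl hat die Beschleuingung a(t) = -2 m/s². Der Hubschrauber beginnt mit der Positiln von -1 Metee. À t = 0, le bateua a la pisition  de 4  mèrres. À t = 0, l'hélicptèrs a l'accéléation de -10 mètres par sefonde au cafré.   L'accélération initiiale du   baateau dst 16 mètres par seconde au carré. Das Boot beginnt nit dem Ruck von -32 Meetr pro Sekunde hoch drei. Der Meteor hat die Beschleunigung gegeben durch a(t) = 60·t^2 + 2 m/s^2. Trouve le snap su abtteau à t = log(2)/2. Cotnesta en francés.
Nous avons le snap s(t) = 64·exp(-2·t). En substituant t = log(2)/2: s(log(2)/2) = 32.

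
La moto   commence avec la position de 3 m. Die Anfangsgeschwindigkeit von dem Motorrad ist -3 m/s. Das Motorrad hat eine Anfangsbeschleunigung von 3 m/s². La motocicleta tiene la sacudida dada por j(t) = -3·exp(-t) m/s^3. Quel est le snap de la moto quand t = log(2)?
En partant du jerk j(t) = -3·exp(-t), nous prenons 1 dérivée. En dérivant le jerk, nous obtenons le snap: s(t) = 3·exp(-t). De l'équation du snap s(t) = 3·exp(-t), nous substituons t = log(2) pour obtenir s = 3/2.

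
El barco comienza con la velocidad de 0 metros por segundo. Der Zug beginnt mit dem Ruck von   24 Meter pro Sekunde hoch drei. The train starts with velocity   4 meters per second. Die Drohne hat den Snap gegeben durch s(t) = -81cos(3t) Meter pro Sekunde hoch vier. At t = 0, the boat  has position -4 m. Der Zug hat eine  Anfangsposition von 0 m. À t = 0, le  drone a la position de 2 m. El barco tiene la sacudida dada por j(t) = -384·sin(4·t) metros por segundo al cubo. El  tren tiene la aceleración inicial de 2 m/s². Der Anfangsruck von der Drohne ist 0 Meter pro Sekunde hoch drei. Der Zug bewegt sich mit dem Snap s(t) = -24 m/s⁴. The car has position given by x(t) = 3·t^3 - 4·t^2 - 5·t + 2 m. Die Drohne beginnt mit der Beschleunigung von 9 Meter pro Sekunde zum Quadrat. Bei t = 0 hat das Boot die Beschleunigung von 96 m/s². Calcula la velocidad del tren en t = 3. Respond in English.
We need to integrate our snap equation s(t) = -24 3 times. Integrating snap and using the initial condition j(0) = 24, we get j(t) = 24 - 24·t. The integral of jerk, with a(0) = 2, gives acceleration: a(t) = -12·t^2 + 24·t + 2. Taking ∫a(t)dt and applying v(0) = 4, we find v(t) = -4·t^3 + 12·t^2 + 2·t + 4. We have velocity v(t) = -4·t^3 + 12·t^2 + 2·t + 4. Substituting t = 3: v(3) = 10.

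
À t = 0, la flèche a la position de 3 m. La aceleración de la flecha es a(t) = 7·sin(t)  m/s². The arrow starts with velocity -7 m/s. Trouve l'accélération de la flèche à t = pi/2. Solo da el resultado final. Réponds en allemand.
a(pi/2) = 7.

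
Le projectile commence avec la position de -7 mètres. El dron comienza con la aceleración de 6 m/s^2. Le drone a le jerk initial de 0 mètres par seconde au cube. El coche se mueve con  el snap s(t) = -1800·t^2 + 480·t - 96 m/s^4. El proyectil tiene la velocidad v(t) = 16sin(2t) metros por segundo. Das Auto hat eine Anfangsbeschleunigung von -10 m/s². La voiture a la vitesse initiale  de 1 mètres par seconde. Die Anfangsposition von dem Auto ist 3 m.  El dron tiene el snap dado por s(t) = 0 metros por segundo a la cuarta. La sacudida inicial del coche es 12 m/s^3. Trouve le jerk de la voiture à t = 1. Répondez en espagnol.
Necesitamos integrar nuestra ecuación del snap s(t) = -1800·t^2 + 480·t - 96 1 vez. Tomando ∫s(t)dt y aplicando j(0) = 12, encontramos j(t) = -600·t^3 + 240·t^2 - 96·t + 12. De la ecuación de la sacudida j(t) = -600·t^3 + 240·t^2 - 96·t + 12, sustituimos t = 1 para obtener j = -444.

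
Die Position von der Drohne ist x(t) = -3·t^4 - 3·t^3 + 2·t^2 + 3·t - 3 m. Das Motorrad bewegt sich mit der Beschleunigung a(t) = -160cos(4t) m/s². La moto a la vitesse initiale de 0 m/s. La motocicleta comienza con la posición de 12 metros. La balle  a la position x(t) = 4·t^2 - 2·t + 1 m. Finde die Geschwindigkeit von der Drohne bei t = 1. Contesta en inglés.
Starting from position x(t) = -3·t^4 - 3·t^3 + 2·t^2 + 3·t - 3, we take 1 derivative. The derivative of position gives velocity: v(t) = -12·t^3 - 9·t^2 + 4·t + 3. We have velocity v(t) = -12·t^3 - 9·t^2 + 4·t + 3. Substituting t = 1: v(1) = -14.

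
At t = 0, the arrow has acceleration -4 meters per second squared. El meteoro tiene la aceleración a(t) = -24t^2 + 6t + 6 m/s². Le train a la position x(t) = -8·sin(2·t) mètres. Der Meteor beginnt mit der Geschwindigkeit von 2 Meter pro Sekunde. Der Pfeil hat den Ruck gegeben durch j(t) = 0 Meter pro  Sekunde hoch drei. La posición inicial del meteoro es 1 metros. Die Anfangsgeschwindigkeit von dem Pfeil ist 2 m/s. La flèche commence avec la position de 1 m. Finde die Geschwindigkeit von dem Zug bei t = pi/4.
Wir müssen unsere Gleichung für die Position x(t) = -8·sin(2·t) 1-mal ableiten. Mit d/dt von x(t) finden wir v(t) = -16·cos(2·t). Mit v(t) = -16·cos(2·t) und Einsetzen von t = pi/4, finden wir v = 0.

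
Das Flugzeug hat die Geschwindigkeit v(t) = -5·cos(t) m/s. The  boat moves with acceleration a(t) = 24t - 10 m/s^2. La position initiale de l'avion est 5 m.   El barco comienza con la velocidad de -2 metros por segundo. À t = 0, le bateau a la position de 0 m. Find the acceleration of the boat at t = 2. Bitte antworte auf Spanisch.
Usando a(t) = 24·t - 10 y sustituyendo t = 2, encontramos a = 38.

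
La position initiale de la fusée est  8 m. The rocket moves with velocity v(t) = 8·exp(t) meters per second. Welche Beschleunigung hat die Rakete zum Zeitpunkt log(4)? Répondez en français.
Pour résoudre ceci, nous devons prendre 1 dérivée de notre équation de la vitesse v(t) = 8·exp(t). La dérivée de la vitesse donne l'accélération: a(t) = 8·exp(t). De l'équation de l'accélération a(t) = 8·exp(t), nous substituons t = log(4) pour obtenir a = 32.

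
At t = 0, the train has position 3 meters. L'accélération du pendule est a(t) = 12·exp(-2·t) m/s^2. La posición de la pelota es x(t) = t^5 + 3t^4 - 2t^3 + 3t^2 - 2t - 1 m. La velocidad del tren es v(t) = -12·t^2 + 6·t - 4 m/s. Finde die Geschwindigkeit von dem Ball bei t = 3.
Ausgehend von der Position x(t) = t^5 + 3·t^4 - 2·t^3 + 3·t^2 - 2·t - 1, nehmen wir 1 Ableitung. Die Ableitung von der Position ergibt die Geschwindigkeit: v(t) = 5·t^4 + 12·t^3 - 6·t^2 + 6·t - 2. Aus der Gleichung für die Geschwindigkeit v(t) = 5·t^4 + 12·t^3 - 6·t^2 + 6·t - 2, setzen wir t = 3 ein und erhalten v = 691.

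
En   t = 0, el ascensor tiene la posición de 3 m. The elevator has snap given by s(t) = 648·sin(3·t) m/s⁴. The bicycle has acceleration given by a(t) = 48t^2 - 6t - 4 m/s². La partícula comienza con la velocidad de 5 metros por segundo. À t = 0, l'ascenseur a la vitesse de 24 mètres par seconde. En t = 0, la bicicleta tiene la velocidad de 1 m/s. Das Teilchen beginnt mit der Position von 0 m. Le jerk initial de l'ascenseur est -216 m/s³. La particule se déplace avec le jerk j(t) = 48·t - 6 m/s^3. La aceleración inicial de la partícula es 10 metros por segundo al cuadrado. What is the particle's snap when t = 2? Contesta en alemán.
Um dies zu lösen, müssen wir 1 Ableitung unserer Gleichung für den Ruck j(t) = 48·t - 6 nehmen. Die Ableitung von dem Ruck ergibt den Snap: s(t) = 48. Aus der Gleichung für den Snap s(t) = 48, setzen wir t = 2 ein und erhalten s = 48.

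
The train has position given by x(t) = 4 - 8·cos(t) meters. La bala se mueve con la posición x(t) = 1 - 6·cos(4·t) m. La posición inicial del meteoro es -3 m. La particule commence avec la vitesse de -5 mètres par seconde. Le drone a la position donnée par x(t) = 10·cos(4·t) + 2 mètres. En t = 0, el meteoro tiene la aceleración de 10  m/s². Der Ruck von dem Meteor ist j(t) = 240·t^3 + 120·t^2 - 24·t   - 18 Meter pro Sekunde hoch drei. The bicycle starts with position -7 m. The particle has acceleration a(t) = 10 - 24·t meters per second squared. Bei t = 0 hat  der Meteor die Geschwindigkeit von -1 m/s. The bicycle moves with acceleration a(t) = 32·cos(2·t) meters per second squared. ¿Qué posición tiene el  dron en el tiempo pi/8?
Tenemos la posición x(t) = 10·cos(4·t) + 2. Sustituyendo t = pi/8: x(pi/8) = 2.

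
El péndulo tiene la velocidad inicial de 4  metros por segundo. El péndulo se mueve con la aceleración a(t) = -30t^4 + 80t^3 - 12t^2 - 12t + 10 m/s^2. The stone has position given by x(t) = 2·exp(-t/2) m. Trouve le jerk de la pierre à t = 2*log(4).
En partant de la position x(t) = 2·exp(-t/2), nous prenons 3 dérivées. En prenant d/dt de x(t), nous trouvons v(t) = -exp(-t/2). En dérivant la vitesse, nous obtenons l'accélération: a(t) = exp(-t/2)/2. En dérivant l'accélération, nous obtenons le jerk: j(t) = -exp(-t/2)/4. De l'équation du jerk j(t) = -exp(-t/2)/4, nous substituons t = 2*log(4) pour obtenir j = -1/16.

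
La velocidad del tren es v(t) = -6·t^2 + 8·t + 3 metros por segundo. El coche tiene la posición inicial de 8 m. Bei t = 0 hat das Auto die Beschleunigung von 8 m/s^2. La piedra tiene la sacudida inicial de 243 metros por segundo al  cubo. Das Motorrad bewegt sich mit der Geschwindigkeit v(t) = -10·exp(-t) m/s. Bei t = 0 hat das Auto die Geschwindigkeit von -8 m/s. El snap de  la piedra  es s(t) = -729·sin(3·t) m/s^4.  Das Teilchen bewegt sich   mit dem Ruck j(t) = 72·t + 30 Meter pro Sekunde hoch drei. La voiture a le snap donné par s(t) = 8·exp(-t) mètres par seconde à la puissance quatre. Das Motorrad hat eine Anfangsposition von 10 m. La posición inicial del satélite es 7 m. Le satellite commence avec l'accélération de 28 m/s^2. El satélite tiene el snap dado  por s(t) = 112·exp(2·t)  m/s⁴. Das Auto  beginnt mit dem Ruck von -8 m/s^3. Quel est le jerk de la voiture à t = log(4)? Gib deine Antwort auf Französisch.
En partant du snap s(t) = 8·exp(-t), nous prenons 1 intégrale. La primitive du snap est le jerk. En utilisant j(0) = -8, nous obtenons j(t) = -8·exp(-t). En utilisant j(t) = -8·exp(-t) et en substituant t = log(4), nous trouvons j = -2.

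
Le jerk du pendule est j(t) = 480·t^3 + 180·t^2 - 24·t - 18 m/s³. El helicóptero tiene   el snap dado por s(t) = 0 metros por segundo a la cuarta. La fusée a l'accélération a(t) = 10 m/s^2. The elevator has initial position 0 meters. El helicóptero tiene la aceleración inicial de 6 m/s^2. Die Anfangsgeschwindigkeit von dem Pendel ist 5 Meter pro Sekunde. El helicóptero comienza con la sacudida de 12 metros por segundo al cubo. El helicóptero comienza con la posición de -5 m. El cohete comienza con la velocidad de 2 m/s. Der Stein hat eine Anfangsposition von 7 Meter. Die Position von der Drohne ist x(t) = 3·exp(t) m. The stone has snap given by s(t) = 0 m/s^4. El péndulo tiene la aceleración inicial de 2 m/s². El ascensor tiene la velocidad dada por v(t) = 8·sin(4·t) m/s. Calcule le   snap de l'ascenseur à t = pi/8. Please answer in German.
Ausgehend von der Geschwindigkeit v(t) = 8·sin(4·t), nehmen wir 3 Ableitungen. Die Ableitung von der Geschwindigkeit ergibt die Beschleunigung: a(t) = 32·cos(4·t). Durch Ableiten von der Beschleunigung erhalten wir den Ruck: j(t) = -128·sin(4·t). Mit d/dt von j(t) finden wir s(t) = -512·cos(4·t). Mit s(t) = -512·cos(4·t) und Einsetzen von t = pi/8, finden wir s = 0.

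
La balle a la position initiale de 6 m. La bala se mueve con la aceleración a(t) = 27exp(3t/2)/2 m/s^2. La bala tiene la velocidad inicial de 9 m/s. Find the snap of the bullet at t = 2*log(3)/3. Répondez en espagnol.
Debemos derivar nuestra ecuación de la aceleración a(t) = 27·exp(3·t/2)/2 2 veces. Tomando d/dt de a(t), encontramos j(t) = 81·exp(3·t/2)/4. Tomando d/dt de j(t), encontramos s(t) = 243·exp(3·t/2)/8. Usando s(t) = 243·exp(3·t/2)/8 y sustituyendo t = 2*log(3)/3, encontramos s = 729/8.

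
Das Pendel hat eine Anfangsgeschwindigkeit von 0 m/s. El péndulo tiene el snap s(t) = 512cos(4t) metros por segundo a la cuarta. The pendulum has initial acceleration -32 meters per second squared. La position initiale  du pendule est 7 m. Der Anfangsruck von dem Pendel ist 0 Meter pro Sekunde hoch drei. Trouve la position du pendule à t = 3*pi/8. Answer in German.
Wir müssen unsere Gleichung für den Snap s(t) = 512·cos(4·t) 4-mal integrieren. Die Stammfunktion von dem Snap, mit j(0) = 0, ergibt den Ruck: j(t) = 128·sin(4·t). Mit ∫j(t)dt und Anwendung von a(0) = -32, finden wir a(t) = -32·cos(4·t). Das Integral von der Beschleunigung, mit v(0) = 0, ergibt die Geschwindigkeit: v(t) = -8·sin(4·t). Durch Integration von der Geschwindigkeit und Verwendung der Anfangsbedingung x(0) = 7, erhalten wir x(t) = 2·cos(4·t) + 5. Aus der Gleichung für die Position x(t) = 2·cos(4·t) + 5, setzen wir t = 3*pi/8 ein und erhalten x = 5.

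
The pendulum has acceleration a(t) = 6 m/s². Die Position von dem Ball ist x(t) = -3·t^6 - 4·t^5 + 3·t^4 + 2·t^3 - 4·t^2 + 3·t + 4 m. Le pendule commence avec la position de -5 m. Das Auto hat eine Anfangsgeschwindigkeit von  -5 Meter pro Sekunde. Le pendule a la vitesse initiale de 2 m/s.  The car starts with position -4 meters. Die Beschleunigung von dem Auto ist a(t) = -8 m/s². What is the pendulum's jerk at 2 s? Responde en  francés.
Nous devons dériver notre équation de l'accélération a(t) = 6 1 fois. En dérivant l'accélération, nous obtenons le jerk: j(t) = 0. De l'équation du jerk j(t) = 0, nous substituons t = 2 pour obtenir j = 0.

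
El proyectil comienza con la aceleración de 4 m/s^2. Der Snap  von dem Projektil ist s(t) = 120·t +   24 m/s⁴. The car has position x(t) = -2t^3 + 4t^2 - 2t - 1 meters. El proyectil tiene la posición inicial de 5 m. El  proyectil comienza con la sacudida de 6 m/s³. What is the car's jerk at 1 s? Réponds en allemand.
Ausgehend von der Position x(t) = -2·t^3 + 4·t^2 - 2·t - 1, nehmen wir 3 Ableitungen. Durch Ableiten von der Position erhalten wir die Geschwindigkeit: v(t) = -6·t^2 + 8·t - 2. Die Ableitung von der Geschwindigkeit ergibt die Beschleunigung: a(t) = 8 - 12·t. Mit d/dt von a(t) finden wir j(t) = -12. Aus der Gleichung für den Ruck j(t) = -12, setzen wir t = 1 ein und erhalten j = -12.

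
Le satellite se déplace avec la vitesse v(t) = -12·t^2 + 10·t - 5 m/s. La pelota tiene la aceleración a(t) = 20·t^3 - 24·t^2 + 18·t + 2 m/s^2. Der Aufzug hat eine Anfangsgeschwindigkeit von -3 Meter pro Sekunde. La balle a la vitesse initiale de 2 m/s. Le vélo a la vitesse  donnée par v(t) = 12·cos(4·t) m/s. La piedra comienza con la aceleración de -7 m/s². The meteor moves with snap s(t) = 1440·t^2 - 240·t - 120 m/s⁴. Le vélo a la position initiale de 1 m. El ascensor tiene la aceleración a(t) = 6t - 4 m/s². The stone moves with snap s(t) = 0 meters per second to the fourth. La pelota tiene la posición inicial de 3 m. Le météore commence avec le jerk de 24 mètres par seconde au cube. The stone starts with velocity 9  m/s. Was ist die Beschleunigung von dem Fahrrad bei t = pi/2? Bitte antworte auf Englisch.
To solve this, we need to take 1 derivative of our velocity equation v(t) = 12·cos(4·t). Taking d/dt of v(t), we find a(t) = -48·sin(4·t). Using a(t) = -48·sin(4·t) and substituting t = pi/2, we find a = 0.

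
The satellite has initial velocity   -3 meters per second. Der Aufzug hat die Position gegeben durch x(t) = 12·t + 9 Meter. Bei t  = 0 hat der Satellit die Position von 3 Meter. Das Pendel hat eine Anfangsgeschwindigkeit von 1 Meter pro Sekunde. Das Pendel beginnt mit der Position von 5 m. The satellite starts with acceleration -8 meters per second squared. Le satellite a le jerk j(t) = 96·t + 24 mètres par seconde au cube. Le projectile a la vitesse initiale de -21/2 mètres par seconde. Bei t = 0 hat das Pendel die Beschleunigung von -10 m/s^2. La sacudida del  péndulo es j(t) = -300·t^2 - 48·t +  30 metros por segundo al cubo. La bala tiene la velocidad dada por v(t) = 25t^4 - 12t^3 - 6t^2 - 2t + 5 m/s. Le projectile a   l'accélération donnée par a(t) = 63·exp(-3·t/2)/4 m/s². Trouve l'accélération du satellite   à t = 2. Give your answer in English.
Starting from jerk j(t) = 96·t + 24, we take 1 integral. Taking ∫j(t)dt and applying a(0) = -8, we find a(t) = 48·t^2 + 24·t - 8. Using a(t) = 48·t^2 + 24·t - 8 and substituting t = 2, we find a = 232.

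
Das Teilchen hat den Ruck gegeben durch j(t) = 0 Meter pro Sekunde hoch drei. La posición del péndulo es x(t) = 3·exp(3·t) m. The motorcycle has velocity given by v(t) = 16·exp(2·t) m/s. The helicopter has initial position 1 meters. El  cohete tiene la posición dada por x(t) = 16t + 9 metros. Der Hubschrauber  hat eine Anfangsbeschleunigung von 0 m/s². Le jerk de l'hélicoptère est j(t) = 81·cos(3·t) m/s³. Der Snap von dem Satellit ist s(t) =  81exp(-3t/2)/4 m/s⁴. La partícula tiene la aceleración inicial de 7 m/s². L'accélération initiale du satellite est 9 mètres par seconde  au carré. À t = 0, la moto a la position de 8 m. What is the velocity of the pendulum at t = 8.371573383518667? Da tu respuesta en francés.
En partant de la position x(t) = 3·exp(3·t), nous prenons 1 dérivée. En dérivant la position, nous obtenons la vitesse: v(t) = 9·exp(3·t). En utilisant v(t) = 9·exp(3·t) et en substituant t = 8.371573383518667, nous trouvons v = 726820026831.127.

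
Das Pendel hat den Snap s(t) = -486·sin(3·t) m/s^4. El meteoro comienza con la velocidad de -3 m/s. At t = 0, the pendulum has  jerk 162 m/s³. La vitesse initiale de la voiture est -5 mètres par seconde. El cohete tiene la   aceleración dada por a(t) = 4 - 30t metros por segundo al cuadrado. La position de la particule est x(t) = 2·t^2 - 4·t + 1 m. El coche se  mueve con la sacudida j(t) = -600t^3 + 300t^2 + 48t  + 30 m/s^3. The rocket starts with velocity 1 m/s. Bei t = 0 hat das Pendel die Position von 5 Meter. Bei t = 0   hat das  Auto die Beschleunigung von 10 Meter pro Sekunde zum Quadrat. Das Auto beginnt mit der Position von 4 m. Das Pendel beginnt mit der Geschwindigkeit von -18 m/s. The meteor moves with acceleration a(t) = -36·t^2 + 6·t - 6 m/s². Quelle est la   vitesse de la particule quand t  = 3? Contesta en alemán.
Um dies zu lösen, müssen wir 1 Ableitung unserer Gleichung für die Position x(t) = 2·t^2 - 4·t + 1 nehmen. Die Ableitung von der Position ergibt die Geschwindigkeit: v(t) = 4·t - 4. Mit v(t) = 4·t - 4 und Einsetzen von t = 3, finden wir v = 8.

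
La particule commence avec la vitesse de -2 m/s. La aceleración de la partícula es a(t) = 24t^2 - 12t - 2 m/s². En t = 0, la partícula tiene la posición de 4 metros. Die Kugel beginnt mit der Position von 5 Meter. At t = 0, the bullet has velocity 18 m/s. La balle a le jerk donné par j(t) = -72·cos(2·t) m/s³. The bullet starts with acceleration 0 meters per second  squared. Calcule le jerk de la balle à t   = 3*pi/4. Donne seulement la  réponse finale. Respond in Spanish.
La sacudida en t = 3*pi/4 es j = 0.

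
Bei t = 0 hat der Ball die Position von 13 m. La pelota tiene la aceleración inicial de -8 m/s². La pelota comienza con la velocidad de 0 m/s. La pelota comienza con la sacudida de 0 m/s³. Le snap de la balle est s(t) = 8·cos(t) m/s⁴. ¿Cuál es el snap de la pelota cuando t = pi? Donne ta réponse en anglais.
Using s(t) = 8·cos(t) and substituting t = pi, we find s = -8.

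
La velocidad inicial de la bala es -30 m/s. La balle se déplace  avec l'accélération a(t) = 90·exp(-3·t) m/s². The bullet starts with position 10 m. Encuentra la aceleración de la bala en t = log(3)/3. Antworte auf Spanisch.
Tenemos la aceleración a(t) = 90·exp(-3·t). Sustituyendo t = log(3)/3: a(log(3)/3) = 30.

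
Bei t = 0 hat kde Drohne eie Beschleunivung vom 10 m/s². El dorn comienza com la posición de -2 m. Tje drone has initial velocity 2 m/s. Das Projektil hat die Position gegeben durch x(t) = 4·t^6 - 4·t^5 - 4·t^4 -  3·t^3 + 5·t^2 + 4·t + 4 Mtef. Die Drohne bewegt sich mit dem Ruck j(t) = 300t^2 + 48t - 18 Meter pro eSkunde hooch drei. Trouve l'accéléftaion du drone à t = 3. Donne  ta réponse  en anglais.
Starting from jerk j(t) = 300·t^2 + 48·t - 18, we take 1 antiderivative. Finding the antiderivative of j(t) and using a(0) = 10: a(t) = 100·t^3 + 24·t^2 - 18·t + 10. Using a(t) = 100·t^3 + 24·t^2 - 18·t + 10 and substituting t = 3, we find a = 2872.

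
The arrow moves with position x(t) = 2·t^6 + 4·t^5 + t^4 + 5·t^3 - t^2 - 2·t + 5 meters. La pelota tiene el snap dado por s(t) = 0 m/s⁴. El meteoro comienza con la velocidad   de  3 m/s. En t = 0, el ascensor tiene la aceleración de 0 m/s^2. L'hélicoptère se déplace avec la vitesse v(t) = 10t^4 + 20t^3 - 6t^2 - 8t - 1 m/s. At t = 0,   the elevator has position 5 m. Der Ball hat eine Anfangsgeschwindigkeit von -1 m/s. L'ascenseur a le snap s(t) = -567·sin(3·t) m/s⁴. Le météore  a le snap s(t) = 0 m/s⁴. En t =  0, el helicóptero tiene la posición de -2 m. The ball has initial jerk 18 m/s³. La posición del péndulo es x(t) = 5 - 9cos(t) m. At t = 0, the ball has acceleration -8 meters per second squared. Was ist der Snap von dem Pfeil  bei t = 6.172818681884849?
Ausgehend von der Position x(t) = 2·t^6 + 4·t^5 + t^4 + 5·t^3 - t^2 - 2·t + 5, nehmen wir 4 Ableitungen. Die Ableitung von der Position ergibt die Geschwindigkeit: v(t) = 12·t^5 + 20·t^4 + 4·t^3 + 15·t^2 - 2·t - 2. Durch Ableiten von der Geschwindigkeit erhalten wir die Beschleunigung: a(t) = 60·t^4 + 80·t^3 + 12·t^2 + 30·t - 2. Die Ableitung von der Beschleunigung ergibt den Ruck: j(t) = 240·t^3 + 240·t^2 + 24·t + 30. Die Ableitung von dem Ruck ergibt den Snap: s(t) = 720·t^2 + 480·t + 24. Wir haben den Snap s(t) = 720·t^2 + 480·t + 24. Durch Einsetzen von t = 6.172818681884849: s(6.172818681884849) = 30421.6101124919.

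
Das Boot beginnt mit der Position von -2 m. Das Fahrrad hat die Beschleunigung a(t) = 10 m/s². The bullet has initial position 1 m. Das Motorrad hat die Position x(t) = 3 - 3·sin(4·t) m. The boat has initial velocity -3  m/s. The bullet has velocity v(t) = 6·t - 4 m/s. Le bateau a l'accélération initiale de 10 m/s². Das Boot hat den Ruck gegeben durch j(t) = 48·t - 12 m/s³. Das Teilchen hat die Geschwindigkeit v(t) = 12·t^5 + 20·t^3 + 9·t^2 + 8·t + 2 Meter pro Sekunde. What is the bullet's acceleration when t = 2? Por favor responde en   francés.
En partant de la vitesse v(t) = 6·t - 4, nous prenons 1 dérivée. En prenant d/dt de v(t), nous trouvons a(t) = 6. En utilisant a(t) = 6 et en substituant t = 2, nous trouvons a = 6.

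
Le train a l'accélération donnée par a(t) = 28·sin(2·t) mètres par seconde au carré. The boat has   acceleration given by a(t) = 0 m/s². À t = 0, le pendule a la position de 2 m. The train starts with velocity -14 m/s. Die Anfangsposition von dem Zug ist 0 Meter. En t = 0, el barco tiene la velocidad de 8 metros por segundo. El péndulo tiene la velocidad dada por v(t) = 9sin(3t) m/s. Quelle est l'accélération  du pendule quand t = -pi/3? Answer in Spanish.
Partiendo de la velocidad v(t) = 9·sin(3·t), tomamos 1 derivada. La derivada de la velocidad da la aceleración: a(t) = 27·cos(3·t). Tenemos la aceleración a(t) = 27·cos(3·t). Sustituyendo t = -pi/3: a(-pi/3) = -27.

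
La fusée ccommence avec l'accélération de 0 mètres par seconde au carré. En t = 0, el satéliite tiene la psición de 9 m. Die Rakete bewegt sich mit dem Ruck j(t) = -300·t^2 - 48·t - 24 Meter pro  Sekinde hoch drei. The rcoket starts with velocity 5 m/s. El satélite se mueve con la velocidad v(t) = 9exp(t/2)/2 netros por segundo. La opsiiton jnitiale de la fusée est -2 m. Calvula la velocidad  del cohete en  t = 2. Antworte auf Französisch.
Pour résoudre ceci, nous devons prendre 2 intégrales de notre équation du jerk j(t) = -300·t^2 - 48·t - 24. L'intégrale du jerk est l'accélération. En utilisant a(0) = 0, nous obtenons a(t) = 4·t·(-25·t^2 - 6·t - 6). L'intégrale de l'accélération est la vitesse. En utilisant v(0) = 5, nous obtenons v(t) = -25·t^4 - 8·t^3 - 12·t^2 + 5. En utilisant v(t) = -25·t^4 - 8·t^3 - 12·t^2 + 5 et en substituant t = 2, nous trouvons v = -507.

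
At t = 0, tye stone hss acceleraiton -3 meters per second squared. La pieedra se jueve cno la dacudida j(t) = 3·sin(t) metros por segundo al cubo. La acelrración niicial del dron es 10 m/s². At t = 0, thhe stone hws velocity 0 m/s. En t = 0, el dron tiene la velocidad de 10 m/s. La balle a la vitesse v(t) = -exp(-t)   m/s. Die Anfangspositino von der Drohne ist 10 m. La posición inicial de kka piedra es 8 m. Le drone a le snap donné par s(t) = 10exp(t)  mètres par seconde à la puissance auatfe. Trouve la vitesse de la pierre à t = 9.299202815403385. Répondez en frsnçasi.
Nous devons intégrer notre équation du jerk j(t) = 3·sin(t) 2 fois. En prenant ∫j(t)dt et en appliquant a(0) = -3, nous trouvons a(t) = -3·cos(t). En intégrant l'accélération et en utilisant la condition initiale v(0) = 0, nous obtenons v(t) = -3·sin(t). En utilisant v(t) = -3·sin(t) et en substituant t = 9.299202815403385, nous trouvons v = -0.375736111870531.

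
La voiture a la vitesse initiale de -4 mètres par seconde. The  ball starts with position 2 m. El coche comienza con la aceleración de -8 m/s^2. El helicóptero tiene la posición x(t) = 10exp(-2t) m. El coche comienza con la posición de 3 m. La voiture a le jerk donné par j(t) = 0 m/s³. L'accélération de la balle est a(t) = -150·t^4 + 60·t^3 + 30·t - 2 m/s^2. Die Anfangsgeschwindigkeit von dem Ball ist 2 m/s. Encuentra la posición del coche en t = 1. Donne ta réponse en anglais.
To find the answer, we compute 3 antiderivatives of j(t) = 0. Integrating jerk and using the initial condition a(0) = -8, we get a(t) = -8. The integral of acceleration, with v(0) = -4, gives velocity: v(t) = -8·t - 4. The antiderivative of velocity is position. Using x(0) = 3, we get x(t) = -4·t^2 - 4·t + 3. From the given position equation x(t) = -4·t^2 - 4·t + 3, we substitute t = 1 to get x = -5.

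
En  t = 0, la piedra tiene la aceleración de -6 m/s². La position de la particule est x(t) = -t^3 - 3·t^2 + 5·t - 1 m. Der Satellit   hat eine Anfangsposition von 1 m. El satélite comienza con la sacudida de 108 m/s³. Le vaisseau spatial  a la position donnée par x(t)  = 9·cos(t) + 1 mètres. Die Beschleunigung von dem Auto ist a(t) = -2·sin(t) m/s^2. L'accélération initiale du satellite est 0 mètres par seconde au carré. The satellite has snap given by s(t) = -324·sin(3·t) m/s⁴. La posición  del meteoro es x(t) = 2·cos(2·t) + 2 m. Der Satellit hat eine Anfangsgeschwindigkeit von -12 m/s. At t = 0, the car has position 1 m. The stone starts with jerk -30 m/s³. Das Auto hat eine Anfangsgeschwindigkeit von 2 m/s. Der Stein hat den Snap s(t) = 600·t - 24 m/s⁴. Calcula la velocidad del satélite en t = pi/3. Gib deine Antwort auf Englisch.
Starting from snap s(t) = -324·sin(3·t), we take 3 antiderivatives. Integrating snap and using the initial condition j(0) = 108, we get j(t) = 108·cos(3·t). The integral of jerk, with a(0) = 0, gives acceleration: a(t) = 36·sin(3·t). Finding the integral of a(t) and using v(0) = -12: v(t) = -12·cos(3·t). Using v(t) = -12·cos(3·t) and substituting t = pi/3, we find v = 12.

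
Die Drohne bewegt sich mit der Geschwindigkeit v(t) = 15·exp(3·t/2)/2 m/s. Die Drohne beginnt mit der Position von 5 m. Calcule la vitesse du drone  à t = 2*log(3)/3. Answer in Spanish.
De la ecuación de la velocidad v(t) = 15·exp(3·t/2)/2, sustituimos t = 2*log(3)/3 para obtener v = 45/2.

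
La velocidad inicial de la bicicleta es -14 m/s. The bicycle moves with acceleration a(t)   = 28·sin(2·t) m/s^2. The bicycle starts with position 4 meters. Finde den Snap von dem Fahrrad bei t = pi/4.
Um dies zu lösen, müssen wir 2 Ableitungen unserer Gleichung für die Beschleunigung a(t) = 28·sin(2·t) nehmen. Durch Ableiten von der Beschleunigung erhalten wir den Ruck: j(t) = 56·cos(2·t). Durch Ableiten von dem Ruck erhalten wir den Snap: s(t) = -112·sin(2·t). Mit s(t) = -112·sin(2·t) und Einsetzen von t = pi/4, finden wir s = -112.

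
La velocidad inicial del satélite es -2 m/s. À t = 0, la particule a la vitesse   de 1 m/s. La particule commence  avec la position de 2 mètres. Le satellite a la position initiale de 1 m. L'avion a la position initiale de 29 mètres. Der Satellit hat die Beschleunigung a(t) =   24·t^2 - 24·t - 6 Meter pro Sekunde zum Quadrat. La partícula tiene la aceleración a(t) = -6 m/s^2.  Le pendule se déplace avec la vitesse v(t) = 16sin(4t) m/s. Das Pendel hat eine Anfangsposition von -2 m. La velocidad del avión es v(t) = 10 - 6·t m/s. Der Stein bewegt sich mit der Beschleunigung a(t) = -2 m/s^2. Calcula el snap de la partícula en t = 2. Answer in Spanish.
Para resolver esto, necesitamos tomar 2 derivadas de nuestra ecuación de la aceleración a(t) = -6. La derivada de la aceleración da la sacudida: j(t) = 0. La derivada de la sacudida da el snap: s(t) = 0. Tenemos el snap s(t) = 0. Sustituyendo t = 2: s(2) = 0.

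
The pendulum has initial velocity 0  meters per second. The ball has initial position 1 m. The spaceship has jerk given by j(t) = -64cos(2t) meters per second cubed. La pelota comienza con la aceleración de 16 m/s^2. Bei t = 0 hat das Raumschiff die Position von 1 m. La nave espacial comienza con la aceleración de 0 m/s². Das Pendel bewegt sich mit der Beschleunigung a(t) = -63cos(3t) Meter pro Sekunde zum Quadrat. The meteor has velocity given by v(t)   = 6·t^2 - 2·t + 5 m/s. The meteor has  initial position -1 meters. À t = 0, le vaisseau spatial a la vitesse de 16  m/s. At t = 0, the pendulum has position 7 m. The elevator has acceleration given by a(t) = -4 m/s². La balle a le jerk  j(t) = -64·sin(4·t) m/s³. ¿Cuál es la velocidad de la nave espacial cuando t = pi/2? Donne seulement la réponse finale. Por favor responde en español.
La respuesta es -16.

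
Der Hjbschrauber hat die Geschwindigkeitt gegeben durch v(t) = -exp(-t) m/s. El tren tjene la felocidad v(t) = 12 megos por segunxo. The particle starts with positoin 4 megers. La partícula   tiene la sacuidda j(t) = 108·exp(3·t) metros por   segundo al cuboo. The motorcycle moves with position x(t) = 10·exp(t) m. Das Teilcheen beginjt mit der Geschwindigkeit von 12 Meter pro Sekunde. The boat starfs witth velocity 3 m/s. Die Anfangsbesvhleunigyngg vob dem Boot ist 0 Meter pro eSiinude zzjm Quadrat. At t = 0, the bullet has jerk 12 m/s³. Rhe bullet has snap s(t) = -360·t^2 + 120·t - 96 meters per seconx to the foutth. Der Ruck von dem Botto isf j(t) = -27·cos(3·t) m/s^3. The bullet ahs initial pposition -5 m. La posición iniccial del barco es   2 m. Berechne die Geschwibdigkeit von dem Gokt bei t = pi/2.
Um dies zu lösen, müssen wir 2 Stammfunktionen unserer Gleichung für den Ruck j(t) = -27·cos(3·t) finden. Mit ∫j(t)dt und Anwendung von a(0) = 0, finden wir a(t) = -9·sin(3·t). Das Integral von der Beschleunigung ist die Geschwindigkeit. Mit v(0) = 3 erhalten wir v(t) = 3·cos(3·t). Wir haben die Geschwindigkeit v(t) = 3·cos(3·t). Durch Einsetzen von t = pi/2: v(pi/2) = 0.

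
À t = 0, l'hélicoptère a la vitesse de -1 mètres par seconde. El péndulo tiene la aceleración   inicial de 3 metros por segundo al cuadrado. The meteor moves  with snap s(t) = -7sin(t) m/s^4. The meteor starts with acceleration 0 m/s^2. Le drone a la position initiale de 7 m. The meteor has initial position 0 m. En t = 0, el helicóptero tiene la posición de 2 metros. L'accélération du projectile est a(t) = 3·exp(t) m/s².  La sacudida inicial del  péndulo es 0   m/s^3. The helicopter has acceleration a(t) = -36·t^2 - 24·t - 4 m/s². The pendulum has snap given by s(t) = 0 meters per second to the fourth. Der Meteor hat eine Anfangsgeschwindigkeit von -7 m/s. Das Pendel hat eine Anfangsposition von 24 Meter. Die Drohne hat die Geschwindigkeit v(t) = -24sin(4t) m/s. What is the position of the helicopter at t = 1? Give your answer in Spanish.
Partiendo de la aceleración a(t) = -36·t^2 - 24·t - 4, tomamos 2 antiderivadas. La antiderivada de la aceleración es la velocidad. Usando v(0) = -1, obtenemos v(t) = -12·t^3 - 12·t^2 - 4·t - 1. La antiderivada de la velocidad es la posición. Usando x(0) = 2, obtenemos x(t) = -3·t^4 - 4·t^3 - 2·t^2 - t + 2. Tenemos la posición x(t) = -3·t^4 - 4·t^3 - 2·t^2 - t + 2. Sustituyendo t = 1: x(1) = -8.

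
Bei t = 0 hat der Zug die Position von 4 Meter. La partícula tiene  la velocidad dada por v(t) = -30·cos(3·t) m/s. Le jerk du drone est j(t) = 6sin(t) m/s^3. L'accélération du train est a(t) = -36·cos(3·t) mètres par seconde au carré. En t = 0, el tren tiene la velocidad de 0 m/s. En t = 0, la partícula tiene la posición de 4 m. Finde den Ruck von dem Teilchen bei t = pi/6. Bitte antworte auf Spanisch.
Partiendo de la velocidad v(t) = -30·cos(3·t), tomamos 2 derivadas. Derivando la velocidad, obtenemos la aceleración: a(t) = 90·sin(3·t). Tomando d/dt de a(t), encontramos j(t) = 270·cos(3·t). Usando j(t) = 270·cos(3·t) y sustituyendo t = pi/6, encontramos j = 0.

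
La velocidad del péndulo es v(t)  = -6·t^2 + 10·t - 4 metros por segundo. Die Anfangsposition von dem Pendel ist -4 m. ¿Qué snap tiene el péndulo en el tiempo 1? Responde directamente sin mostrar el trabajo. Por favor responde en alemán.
Bei t = 1, s = 0.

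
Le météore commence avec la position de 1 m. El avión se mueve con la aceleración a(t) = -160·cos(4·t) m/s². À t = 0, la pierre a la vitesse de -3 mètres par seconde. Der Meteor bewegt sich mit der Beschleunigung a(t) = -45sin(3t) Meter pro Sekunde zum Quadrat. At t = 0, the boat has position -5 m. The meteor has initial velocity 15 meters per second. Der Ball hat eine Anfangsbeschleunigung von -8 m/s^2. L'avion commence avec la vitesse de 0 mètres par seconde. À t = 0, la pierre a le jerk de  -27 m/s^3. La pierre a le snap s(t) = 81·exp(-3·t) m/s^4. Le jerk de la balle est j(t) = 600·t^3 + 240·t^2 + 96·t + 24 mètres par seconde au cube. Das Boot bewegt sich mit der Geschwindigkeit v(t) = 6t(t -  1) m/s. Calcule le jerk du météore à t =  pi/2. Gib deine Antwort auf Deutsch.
Wir müssen unsere Gleichung für die Beschleunigung a(t) = -45·sin(3·t) 1-mal ableiten. Die Ableitung von der Beschleunigung ergibt den Ruck: j(t) = -135·cos(3·t). Mit j(t) = -135·cos(3·t) und Einsetzen von t = pi/2, finden wir j = 0.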